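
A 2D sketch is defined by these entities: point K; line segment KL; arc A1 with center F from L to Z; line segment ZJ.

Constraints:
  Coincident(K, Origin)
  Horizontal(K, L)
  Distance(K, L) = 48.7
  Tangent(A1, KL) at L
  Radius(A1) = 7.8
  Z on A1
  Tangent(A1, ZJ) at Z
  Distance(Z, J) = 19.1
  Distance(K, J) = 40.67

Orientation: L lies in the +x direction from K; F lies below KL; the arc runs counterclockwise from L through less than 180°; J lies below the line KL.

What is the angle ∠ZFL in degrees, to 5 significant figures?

66.838°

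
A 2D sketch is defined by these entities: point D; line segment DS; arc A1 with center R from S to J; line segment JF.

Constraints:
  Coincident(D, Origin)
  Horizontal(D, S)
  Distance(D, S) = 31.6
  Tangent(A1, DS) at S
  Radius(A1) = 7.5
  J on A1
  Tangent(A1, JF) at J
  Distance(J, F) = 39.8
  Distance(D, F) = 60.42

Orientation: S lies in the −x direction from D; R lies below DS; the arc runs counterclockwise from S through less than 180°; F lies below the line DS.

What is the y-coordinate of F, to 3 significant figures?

-47.6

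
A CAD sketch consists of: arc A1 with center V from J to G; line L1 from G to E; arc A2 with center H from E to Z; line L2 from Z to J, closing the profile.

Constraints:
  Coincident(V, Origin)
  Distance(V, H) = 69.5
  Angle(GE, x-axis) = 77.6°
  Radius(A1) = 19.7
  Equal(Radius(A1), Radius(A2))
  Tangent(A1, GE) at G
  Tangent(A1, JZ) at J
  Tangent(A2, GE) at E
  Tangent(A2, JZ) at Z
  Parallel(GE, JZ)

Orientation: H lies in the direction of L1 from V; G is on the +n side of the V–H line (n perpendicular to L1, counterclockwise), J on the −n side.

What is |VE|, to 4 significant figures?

72.24

The slot axis is L1's direction at 77.6°, so u = (cos 77.6°, sin 77.6°) = (0.2147, 0.9767) and n = (−sin 77.6°, cos 77.6°) = (-0.9767, 0.2147). V is at the origin and H lies 69.5 along u from V, so H = 69.5·u = (14.92, 67.88). Tangency of A1 to both parallel lines with radius 19.7 puts G and J at V ± 19.7·n: G = (-19.24, 4.230), J = (19.24, -4.230). Equal radii place E and Z the same way about H: E = H + 19.7·n = (-4.316, 72.11), Z = H − 19.7·n = (34.16, 63.65). Then |VE| = |E − V| = 72.24.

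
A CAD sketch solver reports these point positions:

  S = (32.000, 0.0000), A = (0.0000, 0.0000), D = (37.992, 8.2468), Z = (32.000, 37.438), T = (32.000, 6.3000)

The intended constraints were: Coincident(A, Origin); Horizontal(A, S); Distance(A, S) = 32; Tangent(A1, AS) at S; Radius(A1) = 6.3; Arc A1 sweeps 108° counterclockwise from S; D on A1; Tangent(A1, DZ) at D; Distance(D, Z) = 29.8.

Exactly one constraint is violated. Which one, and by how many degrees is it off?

Tangent(A1, DZ) at D — off by 6.40°.

A = (0.00, 0.00) ✓; A.y = 0.00, S.y = 0.00 ✓; |AS| = 32.00 ✓; ∠(TS, SA) = 90.00° ✓; |TS| = 6.300 ✓; bearing(T→D) − bearing(T→S) = 108.0° ✓; |TD| = 6.300 ✓; ∠(TD, DZ) = 96.40° ✗; |DZ| = 29.80 ✓.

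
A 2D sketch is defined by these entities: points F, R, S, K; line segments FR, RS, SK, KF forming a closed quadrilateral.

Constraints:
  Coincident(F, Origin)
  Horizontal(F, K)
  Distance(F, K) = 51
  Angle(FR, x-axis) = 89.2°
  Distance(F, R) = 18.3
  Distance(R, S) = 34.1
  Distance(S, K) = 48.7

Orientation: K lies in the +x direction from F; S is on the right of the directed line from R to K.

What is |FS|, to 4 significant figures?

16.23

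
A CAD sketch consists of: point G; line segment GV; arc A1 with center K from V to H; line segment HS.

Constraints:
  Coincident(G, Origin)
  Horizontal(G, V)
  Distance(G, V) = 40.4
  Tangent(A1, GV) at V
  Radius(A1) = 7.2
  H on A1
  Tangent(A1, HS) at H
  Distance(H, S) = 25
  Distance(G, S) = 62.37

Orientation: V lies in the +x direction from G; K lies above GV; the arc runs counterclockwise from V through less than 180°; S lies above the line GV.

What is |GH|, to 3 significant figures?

47.4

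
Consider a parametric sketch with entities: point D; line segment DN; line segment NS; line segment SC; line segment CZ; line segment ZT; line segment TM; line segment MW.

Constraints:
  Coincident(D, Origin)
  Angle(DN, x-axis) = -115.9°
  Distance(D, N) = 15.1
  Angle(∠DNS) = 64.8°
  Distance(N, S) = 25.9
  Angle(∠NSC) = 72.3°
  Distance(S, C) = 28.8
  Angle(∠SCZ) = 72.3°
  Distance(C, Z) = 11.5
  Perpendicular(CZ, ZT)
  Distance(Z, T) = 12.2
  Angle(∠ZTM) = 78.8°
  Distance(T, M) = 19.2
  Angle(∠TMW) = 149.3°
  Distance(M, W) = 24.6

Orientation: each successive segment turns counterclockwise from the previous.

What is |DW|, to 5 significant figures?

44.301

∠ZTM = 78.8° gives TM at 45.900° from the x-axis; with |TM| = 19.2, M = (21.734, 10.853). ∠TMW = 149.3° gives MW at 76.600° from the x-axis; with |MW| = 24.6, W = (27.435, 34.783). Then |DW| = |W − D| = 44.301.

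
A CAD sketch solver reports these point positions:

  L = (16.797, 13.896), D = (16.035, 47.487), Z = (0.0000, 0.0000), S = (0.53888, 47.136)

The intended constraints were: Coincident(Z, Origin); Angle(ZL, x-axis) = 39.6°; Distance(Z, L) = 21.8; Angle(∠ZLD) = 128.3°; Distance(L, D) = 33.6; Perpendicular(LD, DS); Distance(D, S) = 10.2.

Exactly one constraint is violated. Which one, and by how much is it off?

Distance(D, S) = 10.2 — off by 5.30.

Z = (0.00, 0.00) ✓; ZL at 39.60° ✓; |ZL| = 21.80 ✓; ∠ZLD = 128.3° ✓; |LD| = 33.60 ✓; ∠(LD, DS) = 90.00° ✓; |DS| = 15.50 ✗.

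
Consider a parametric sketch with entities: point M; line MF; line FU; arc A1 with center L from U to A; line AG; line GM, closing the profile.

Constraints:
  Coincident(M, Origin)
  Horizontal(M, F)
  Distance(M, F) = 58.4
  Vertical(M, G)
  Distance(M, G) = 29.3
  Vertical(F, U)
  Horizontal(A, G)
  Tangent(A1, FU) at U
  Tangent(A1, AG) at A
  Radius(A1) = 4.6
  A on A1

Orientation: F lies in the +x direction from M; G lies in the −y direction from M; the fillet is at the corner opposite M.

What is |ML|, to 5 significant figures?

59.199

M is at the origin; MF is horizontal with |MF| = 58.4 and F on the +x side, so F = (58.400, 0.0000). M and G share the same x with |MG| = 29.3 and G on the −y side, so G = (0.0000, -29.300). The virtual corner opposite M is at (58.400, -29.300). The tangent condition forces LU to be normal to FU and the tangent condition forces LA to be normal to AG, with radius 4.6, so the center L sits 4.6 in from both sides at L = (53.800, -24.700). Then |ML| = |L − M| = 59.199.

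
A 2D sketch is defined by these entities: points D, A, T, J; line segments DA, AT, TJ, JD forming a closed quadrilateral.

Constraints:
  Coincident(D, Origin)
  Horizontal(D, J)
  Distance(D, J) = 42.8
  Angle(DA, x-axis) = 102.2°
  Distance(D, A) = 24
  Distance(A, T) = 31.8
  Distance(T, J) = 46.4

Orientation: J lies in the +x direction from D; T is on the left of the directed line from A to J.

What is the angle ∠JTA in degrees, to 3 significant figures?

83.7°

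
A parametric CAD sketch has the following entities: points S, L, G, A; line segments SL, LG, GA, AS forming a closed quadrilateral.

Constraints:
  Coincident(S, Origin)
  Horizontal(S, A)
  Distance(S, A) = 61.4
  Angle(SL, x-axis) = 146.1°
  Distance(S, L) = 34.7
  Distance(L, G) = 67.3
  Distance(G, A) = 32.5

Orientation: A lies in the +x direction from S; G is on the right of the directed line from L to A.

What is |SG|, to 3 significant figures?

33.1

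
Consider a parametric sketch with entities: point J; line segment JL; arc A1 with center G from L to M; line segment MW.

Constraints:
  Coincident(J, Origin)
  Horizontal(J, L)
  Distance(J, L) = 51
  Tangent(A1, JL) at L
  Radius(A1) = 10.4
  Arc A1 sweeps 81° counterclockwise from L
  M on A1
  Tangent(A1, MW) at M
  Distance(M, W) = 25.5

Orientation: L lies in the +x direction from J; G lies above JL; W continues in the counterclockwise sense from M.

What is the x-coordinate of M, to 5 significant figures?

61.272

J is at the origin; J and L share the same y with |JL| = 51.0 and L on the +x side, so L = (51.000, 0.0000). A1 meets JL tangentially, so GL is at right angles to JL, so G = L + (0, 10.4) = (51.000, 10.400). On A1, L sits at bearing -90° from G; an 81° counterclockwise sweep puts M at bearing -9°, so M = G + 10.4·(cos -9°, sin -9°) = (61.272, 8.7731). So M.x = 61.272.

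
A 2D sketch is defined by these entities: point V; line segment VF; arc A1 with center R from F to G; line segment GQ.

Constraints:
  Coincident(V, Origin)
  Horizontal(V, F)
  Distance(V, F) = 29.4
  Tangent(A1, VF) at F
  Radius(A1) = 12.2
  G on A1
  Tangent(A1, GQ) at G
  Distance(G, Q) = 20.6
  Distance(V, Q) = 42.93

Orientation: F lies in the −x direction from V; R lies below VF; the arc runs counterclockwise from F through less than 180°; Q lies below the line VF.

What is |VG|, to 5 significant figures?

43.444

V is at the origin; VF is horizontal with |VF| = 29.4 and F on the −x side, so F = (-29.400, 0.0000). A1 meets VF tangentially, so RF is at right angles to VF, so R = F + (0, -12.2) = (-29.400, -12.200). Since RG ⟂ GQ (tangency), |RQ| = √(12.2² + 20.6²) = 23.942 regardless of where G sits on A1. So Q lies on both circle(V, 42.93) and circle(R, 23.942); the below-VF intersection is Q = (-24.077, -35.542). G is the foot of the tangent from Q: G = (-38.252, -20.595).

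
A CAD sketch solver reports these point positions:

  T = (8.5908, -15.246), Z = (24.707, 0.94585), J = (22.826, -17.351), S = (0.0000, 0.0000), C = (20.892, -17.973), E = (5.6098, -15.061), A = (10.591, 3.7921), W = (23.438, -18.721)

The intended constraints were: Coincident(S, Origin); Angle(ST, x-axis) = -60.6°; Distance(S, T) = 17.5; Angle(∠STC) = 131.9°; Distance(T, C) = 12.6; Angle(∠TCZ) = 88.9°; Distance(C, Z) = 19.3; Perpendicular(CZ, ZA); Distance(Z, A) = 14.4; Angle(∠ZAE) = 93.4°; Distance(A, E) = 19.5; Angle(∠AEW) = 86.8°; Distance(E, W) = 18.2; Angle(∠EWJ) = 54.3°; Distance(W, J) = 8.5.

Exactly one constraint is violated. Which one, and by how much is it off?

Distance(W, J) = 8.5 — off by 7.00.

S = (0.00, 0.00) ✓; ST at -60.60° ✓; |ST| = 17.50 ✓; ∠STC = 131.9° ✓; |TC| = 12.60 ✓; ∠TCZ = 88.90° ✓; |CZ| = 19.30 ✓; ∠(CZ, ZA) = 90.00° ✓; |ZA| = 14.40 ✓; ∠ZAE = 93.40° ✓; |AE| = 19.50 ✓; ∠AEW = 86.80° ✓; |EW| = 18.20 ✓; ∠EWJ = 54.33° ✓; |WJ| = 1.500 ✗.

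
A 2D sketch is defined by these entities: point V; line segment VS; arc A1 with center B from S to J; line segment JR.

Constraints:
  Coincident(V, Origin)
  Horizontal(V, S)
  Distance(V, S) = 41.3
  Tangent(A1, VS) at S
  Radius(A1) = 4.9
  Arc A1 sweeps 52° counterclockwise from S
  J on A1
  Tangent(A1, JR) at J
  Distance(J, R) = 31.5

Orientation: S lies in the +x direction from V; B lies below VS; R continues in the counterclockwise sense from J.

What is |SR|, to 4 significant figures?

35.41

V is at the origin; V and S share the same y with |VS| = 41.3 and S on the +x side, so S = (41.30, 0.000). Since A1 is tangent to VS there, BS ⟂ VS, so B = S + (0, -4.9) = (41.30, -4.900). On A1, S sits at bearing 90° from B; a 52° counterclockwise sweep puts J at bearing 142°, so J = B + 4.9·(cos 142°, sin 142°) = (37.44, -1.883). The tangent condition forces BJ to be normal to JR, so JR runs along (−sin 142°, cos 142°); with |JR| = 31.5, R = (18.05, -26.71). Then |SR| = |R − S| = 35.41.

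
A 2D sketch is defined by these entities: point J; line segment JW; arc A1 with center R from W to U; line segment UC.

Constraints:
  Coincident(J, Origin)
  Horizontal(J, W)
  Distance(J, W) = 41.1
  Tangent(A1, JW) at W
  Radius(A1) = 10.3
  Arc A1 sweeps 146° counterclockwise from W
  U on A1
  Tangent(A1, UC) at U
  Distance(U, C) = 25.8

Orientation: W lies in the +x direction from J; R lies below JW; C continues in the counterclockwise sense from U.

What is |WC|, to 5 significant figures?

36.755

J is at the origin; JW is horizontal with |JW| = 41.1 and W on the +x side, so W = (41.100, 0.0000). The tangent condition forces RW to be normal to JW, so R = W + (0, -10.3) = (41.100, -10.300). On A1, W sits at bearing 90° from R; a 146° counterclockwise sweep puts U at bearing 236°, so U = R + 10.3·(cos 236°, sin 236°) = (35.340, -18.839). A1 meets UC tangentially, so RU is at right angles to UC, so UC runs along (−sin 236°, cos 236°); with |UC| = 25.8, C = (56.729, -33.266). Then |WC| = |C − W| = 36.755.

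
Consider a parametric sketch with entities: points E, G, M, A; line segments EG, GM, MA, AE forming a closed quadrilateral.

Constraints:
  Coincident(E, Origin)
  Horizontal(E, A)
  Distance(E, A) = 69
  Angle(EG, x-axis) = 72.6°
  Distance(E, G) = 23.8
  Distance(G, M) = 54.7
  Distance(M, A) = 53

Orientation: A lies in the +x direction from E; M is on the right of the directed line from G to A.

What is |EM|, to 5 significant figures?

38.157

E is at the origin; E and A share the same y with |EA| = 69.0 and A in +x, so A = (69.0, 0). EG runs at 72.6° with |EG| = 23.8, so G = (7.1172, 22.711). M is determined by |GM| = 54.7 and |MA| = 53.0 together: it lies at the intersection of circle(G, 54.7) and circle(A, 53.0). With |GA| = 65.919, the foot of the radical line on GA is 34.348 from G and the perpendicular offset is √(54.7² − 34.348²) = 42.571. Taking the right-of-GA solution: M = (24.695, -29.088).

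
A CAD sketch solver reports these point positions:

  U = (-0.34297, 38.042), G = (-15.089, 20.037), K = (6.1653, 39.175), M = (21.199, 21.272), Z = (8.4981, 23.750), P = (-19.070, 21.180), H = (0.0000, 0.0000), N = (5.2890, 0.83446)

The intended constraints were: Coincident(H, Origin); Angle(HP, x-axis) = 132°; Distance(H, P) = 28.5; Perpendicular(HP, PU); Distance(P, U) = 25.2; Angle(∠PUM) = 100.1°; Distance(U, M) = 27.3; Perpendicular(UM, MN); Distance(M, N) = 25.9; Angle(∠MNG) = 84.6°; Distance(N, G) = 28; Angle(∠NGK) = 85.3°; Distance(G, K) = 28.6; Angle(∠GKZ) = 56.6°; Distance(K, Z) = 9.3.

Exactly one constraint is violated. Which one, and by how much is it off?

Distance(K, Z) = 9.3 — off by 6.30.

H = (0.00, 0.00) ✓; HP at 132.0° ✓; |HP| = 28.50 ✓; ∠(HP, PU) = 90.00° ✓; |PU| = 25.20 ✓; ∠PUM = 100.1° ✓; |UM| = 27.30 ✓; ∠(UM, MN) = 90.00° ✓; |MN| = 25.90 ✓; ∠MNG = 84.60° ✓; |NG| = 28.00 ✓; ∠NGK = 85.30° ✓; |GK| = 28.60 ✓; ∠GKZ = 56.60° ✓; |KZ| = 15.60 ✗.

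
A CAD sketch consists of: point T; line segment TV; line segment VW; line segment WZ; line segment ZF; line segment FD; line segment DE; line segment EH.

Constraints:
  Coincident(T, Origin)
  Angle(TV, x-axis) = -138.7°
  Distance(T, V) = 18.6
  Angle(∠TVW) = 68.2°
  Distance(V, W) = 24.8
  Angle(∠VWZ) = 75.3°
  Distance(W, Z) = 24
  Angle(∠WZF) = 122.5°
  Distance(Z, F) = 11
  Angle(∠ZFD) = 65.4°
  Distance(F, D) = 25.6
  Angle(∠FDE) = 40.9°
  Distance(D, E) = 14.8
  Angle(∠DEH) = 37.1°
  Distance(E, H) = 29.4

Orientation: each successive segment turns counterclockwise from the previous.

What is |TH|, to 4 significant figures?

20.20

T is at the origin; TV runs at -138.7° with length 18.6, so V = (-13.97, -12.28). ∠TVW = 68.2° gives VW at -26.90° from the x-axis; with |VW| = 24.8, W = (8.143, -23.50). ∠VWZ = 75.3° gives WZ at 77.80° from the x-axis; with |WZ| = 24.0, Z = (13.21, -0.03843). ∠WZF = 122.5° gives ZF at 135.3° from the x-axis; with |ZF| = 11.0, F = (5.396, 7.699). ∠ZFD = 65.4° gives FD at -110.1° from the x-axis; with |FD| = 25.6, D = (-3.402, -16.34). ∠FDE = 40.9° gives DE at 29.00° from the x-axis; with |DE| = 14.8, E = (9.543, -9.167). ∠DEH = 37.1° gives EH at 171.9° from the x-axis; with |EH| = 29.4, H = (-19.56, -5.024). Then |TH| = |H − T| = 20.20.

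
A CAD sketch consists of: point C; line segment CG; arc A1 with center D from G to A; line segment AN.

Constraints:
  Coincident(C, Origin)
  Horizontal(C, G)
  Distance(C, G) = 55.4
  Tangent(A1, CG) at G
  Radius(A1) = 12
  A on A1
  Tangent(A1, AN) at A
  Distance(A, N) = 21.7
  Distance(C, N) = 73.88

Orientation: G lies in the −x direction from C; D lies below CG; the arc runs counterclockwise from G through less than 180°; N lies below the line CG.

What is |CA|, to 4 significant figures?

68.62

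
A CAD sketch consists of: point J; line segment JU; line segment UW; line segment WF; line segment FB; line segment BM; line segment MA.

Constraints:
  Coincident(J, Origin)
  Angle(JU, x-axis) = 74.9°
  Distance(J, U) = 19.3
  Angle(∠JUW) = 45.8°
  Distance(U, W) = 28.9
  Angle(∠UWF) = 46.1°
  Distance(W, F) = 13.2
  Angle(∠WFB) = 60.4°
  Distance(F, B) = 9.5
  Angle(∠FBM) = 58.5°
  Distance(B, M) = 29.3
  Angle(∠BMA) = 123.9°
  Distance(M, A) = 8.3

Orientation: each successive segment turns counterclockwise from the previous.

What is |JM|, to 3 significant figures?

32.4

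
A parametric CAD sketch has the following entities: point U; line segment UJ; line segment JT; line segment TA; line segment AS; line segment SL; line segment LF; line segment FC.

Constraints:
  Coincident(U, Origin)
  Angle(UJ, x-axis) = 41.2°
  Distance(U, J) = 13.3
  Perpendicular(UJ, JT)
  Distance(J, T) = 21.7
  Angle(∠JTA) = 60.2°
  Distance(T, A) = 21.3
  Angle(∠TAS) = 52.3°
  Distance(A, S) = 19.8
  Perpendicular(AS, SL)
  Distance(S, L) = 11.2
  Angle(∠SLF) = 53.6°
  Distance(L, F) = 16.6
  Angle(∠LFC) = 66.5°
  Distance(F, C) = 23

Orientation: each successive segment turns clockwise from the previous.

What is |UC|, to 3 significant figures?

17.4

U is at the origin; UJ runs at 41.2° with length 13.3, so J = (10.0, 8.76). UJ ⟂ JT, so JT runs at -48.8°; with |JT| = 21.7, T = (24.3, -7.57). ∠JTA = 60.2° gives TA at -169° from the x-axis; with |TA| = 21.3, A = (3.42, -11.8). ∠TAS = 52.3° gives AS at 63.7° from the x-axis; with |AS| = 19.8, S = (12.2, 5.97). AS ⟂ SL, so SL runs at -26.3°; with |SL| = 11.2, L = (22.2, 1.01). ∠SLF = 53.6° gives LF at -153° from the x-axis; with |LF| = 16.6, F = (7.48, -6.60). ∠LFC = 66.5° gives FC at 93.8° from the x-axis; with |FC| = 23.0, C = (5.96, 16.3). Then |UC| = |C − U| = 17.4.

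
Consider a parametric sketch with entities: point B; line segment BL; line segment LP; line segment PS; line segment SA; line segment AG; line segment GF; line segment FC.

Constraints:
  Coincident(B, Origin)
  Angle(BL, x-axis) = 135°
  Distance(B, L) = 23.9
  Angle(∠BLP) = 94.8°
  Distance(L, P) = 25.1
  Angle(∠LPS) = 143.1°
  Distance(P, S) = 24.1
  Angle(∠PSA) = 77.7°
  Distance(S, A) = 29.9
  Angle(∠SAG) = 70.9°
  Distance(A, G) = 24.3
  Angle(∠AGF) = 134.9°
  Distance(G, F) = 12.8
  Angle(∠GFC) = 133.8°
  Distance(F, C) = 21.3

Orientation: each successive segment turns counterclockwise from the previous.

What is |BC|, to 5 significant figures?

50.794

B is at the origin; BL runs at 135.0° with length 23.9, so L = (-16.900, 16.900). ∠BLP = 94.8° gives LP at -139.80° from the x-axis; with |LP| = 25.1, P = (-36.071, 0.69886). ∠LPS = 143.1° gives PS at -102.90° from the x-axis; with |PS| = 24.1, S = (-41.451, -22.793). ∠PSA = 77.7° gives SA at -0.60000° from the x-axis; with |SA| = 29.9, A = (-11.553, -23.106). ∠SAG = 70.9° gives AG at 108.50° from the x-axis; with |AG| = 24.3, G = (-19.264, -0.061722). ∠AGF = 134.9° gives GF at 153.60° from the x-axis; with |GF| = 12.8, F = (-30.729, 5.6296). ∠GFC = 133.8° gives FC at -160.20° from the x-axis; with |FC| = 21.3, C = (-50.769, -1.5855). Then |BC| = |C − B| = 50.794.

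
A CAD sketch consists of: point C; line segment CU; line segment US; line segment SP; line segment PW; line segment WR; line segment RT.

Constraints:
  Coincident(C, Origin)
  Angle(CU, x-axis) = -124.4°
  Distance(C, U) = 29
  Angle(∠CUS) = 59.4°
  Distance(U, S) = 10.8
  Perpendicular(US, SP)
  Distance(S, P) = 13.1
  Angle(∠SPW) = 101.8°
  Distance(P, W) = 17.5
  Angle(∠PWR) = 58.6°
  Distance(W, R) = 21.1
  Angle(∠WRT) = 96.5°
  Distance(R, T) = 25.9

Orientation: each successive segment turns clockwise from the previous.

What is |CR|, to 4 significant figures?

31.45

∠SPW = 101.8° gives PW at -53.20° from the x-axis; with |PW| = 17.5, W = (1.407, -22.62). ∠PWR = 58.6° gives WR at -174.6° from the x-axis; with |WR| = 21.1, R = (-19.60, -24.60). Then |CR| = |R − C| = 31.45.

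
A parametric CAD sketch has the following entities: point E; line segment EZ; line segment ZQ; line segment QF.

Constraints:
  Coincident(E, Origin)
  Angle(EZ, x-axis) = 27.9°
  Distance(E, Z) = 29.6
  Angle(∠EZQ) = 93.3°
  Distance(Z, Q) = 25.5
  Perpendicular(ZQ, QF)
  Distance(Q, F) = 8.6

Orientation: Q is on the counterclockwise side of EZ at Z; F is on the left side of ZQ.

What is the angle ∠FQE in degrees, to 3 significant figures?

42.6°

E is at the origin; EZ runs at 27.9° with length 29.6, so Z = 29.6·(cos 27.9°, sin 27.9°) = (26.2, 13.9). ∠EZQ = 93.3°, so ZQ runs at 27.9° + (180° − 93.3°) = 115° from the x-axis; with |ZQ| = 25.5, Q = Z + 25.5·(cos 115°, sin 115°) = (15.5, 37.0). ZQ ⟂ QF; with |QF| = 8.6 on the left of ZQ, F = Q + 8.6·(-0.909, -0.416) = (7.72, 33.5). Then cos ∠FQE = QF·QE / (|QF||QE|), giving 42.6°.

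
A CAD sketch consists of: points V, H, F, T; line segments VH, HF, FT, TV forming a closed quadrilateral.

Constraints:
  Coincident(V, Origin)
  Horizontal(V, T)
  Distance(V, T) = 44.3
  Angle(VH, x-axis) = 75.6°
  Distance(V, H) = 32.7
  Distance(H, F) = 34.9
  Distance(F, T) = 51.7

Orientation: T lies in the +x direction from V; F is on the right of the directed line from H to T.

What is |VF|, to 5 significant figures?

7.4101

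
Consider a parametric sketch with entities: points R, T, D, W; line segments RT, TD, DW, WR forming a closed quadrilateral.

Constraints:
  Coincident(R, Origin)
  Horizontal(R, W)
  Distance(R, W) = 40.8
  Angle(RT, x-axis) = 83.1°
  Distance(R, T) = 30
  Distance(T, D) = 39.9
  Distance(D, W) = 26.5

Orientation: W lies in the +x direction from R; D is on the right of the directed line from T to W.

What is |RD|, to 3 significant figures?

17.7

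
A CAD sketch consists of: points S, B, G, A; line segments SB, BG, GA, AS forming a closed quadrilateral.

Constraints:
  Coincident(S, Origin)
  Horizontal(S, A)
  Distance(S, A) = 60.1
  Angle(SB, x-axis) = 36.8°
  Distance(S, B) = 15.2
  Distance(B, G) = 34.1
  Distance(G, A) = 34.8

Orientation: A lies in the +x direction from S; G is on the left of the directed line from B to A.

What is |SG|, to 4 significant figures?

49.29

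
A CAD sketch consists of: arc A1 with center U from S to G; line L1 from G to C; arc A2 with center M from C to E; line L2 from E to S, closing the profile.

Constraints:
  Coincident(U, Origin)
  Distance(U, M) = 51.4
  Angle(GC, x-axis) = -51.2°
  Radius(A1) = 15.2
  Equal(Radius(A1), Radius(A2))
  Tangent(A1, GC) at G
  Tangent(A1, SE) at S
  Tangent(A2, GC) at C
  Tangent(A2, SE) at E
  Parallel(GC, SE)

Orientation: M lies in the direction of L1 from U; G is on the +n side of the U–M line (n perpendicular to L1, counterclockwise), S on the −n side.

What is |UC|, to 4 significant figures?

53.60

The slot axis is L1's direction at -51.2°, so u = (cos -51.2°, sin -51.2°) = (0.6266, -0.7793) and n = (−sin -51.2°, cos -51.2°) = (0.7793, 0.6266). U is at the origin and M lies 51.4 along u from U, so M = 51.4·u = (32.21, -40.06). Tangency of A1 to both parallel lines with radius 15.2 puts G and S at U ± 15.2·n: G = (11.85, 9.524), S = (-11.85, -9.524). Equal radii place C and E the same way about M: C = M + 15.2·n = (44.05, -30.53), E = M − 15.2·n = (20.36, -49.58). Then |UC| = |C − U| = 53.60.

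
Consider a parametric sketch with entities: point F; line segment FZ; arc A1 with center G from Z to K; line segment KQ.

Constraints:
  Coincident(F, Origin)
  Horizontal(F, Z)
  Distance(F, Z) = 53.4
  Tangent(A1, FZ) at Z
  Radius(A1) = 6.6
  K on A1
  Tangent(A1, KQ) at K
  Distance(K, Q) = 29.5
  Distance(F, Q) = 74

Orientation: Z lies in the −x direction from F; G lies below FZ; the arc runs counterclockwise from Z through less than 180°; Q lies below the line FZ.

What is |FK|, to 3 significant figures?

60.1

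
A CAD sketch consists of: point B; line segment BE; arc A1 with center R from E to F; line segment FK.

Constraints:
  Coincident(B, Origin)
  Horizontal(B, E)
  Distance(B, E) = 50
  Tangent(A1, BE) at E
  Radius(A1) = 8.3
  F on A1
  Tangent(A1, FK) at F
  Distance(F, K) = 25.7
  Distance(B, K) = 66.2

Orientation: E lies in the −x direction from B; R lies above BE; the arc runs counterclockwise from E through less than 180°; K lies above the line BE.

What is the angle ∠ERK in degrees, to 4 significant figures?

166.1°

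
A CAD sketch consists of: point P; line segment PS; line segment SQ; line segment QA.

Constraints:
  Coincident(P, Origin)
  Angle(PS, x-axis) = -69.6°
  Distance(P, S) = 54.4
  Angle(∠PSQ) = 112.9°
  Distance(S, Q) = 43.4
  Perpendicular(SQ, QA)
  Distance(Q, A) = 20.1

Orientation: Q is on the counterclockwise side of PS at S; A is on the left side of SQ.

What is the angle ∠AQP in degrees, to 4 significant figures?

52.18°

P is at the origin; PS runs at -69.6° with length 54.4, so S = 54.4·(cos -69.6°, sin -69.6°) = (18.96, -50.99). ∠PSQ = 112.9°, so SQ runs at -69.6° + (180° − 112.9°) = -2.500° from the x-axis; with |SQ| = 43.4, Q = S + 43.4·(cos -2.500°, sin -2.500°) = (62.32, -52.88). SQ ⟂ QA; with |QA| = 20.1 on the left of SQ, A = Q + 20.1·(0.04362, 0.9990) = (63.20, -32.80). Then cos ∠AQP = QA·QP / (|QA||QP|), giving 52.18°.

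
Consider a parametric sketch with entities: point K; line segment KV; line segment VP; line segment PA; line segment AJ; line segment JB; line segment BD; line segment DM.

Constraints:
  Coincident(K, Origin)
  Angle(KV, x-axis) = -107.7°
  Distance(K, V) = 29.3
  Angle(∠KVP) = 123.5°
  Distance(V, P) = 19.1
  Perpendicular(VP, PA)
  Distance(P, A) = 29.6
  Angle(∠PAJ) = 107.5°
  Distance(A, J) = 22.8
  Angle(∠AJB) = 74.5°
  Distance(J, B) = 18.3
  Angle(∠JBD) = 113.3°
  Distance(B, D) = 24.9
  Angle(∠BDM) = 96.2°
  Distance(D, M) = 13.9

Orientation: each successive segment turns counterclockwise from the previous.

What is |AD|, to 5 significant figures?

22.074

∠AJB = 74.5° gives JB at -143.20° from the x-axis; with |JB| = 18.3, B = (3.1929, -13.970). ∠JBD = 113.3° gives BD at -76.500° from the x-axis; with |BD| = 24.9, D = (9.0056, -38.182). Then |AD| = |D − A| = 22.074.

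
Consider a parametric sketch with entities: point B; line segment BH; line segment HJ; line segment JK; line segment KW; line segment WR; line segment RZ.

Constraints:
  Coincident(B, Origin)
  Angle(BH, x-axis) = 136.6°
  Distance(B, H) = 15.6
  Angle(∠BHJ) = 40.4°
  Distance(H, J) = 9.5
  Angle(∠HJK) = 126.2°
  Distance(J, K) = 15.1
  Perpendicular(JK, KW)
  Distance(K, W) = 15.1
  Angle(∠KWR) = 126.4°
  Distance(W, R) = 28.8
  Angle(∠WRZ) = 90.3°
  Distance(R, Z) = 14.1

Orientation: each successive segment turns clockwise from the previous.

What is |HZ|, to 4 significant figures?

17.13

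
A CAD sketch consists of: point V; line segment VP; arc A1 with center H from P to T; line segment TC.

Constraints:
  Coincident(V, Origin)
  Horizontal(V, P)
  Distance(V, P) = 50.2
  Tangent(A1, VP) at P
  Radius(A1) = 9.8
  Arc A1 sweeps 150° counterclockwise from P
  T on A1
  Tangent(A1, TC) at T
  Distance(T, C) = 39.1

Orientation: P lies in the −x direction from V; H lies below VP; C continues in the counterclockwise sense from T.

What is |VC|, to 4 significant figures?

43.39

On A1, P sits at bearing 90° from H; a 150° counterclockwise sweep puts T at bearing 240°, so T = H + 9.8·(cos 240°, sin 240°) = (-55.10, -18.29). Since A1 is tangent to TC there, HT ⟂ TC, so TC runs along (−sin 240°, cos 240°); with |TC| = 39.1, C = (-21.24, -37.84). Then |VC| = |C − V| = 43.39.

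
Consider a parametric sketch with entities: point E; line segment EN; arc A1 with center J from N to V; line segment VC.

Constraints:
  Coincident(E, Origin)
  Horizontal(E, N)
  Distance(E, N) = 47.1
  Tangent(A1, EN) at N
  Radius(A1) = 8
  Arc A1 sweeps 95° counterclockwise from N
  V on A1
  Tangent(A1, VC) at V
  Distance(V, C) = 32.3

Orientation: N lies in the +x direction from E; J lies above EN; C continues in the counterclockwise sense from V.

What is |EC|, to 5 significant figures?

66.342

E is at the origin; E and N share the same y with |EN| = 47.1 and N on the +x side, so N = (47.100, 0.0000). A1 meets EN tangentially, so JN is at right angles to EN, so J = N + (0, 8) = (47.100, 8.0000). On A1, N sits at bearing -90° from J; a 95° counterclockwise sweep puts V at bearing 5°, so V = J + 8.0·(cos 5°, sin 5°) = (55.070, 8.6972). The tangent condition forces JV to be normal to VC, so VC runs along (−sin 5°, cos 5°); with |VC| = 32.3, C = (52.254, 40.874). Then |EC| = |C − E| = 66.342.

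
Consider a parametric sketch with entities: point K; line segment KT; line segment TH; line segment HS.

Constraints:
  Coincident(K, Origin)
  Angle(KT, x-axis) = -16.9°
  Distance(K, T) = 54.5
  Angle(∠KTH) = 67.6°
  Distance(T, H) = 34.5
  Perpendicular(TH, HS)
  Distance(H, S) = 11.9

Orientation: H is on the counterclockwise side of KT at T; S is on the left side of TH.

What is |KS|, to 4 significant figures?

40.86

K is at the origin; KT runs at -16.9° with length 54.5, so T = 54.5·(cos -16.9°, sin -16.9°) = (52.15, -15.84). ∠KTH = 67.6°, so TH runs at -16.9° + (180° − 67.6°) = 95.50° from the x-axis; with |TH| = 34.5, H = T + 34.5·(cos 95.50°, sin 95.50°) = (48.84, 18.50). TH is perpendicular to HS; with |HS| = 11.9 on the left of TH, S = H + 11.9·(-0.9954, -0.09585) = (36.99, 17.36). Then |KS| = |S − K| = 40.86.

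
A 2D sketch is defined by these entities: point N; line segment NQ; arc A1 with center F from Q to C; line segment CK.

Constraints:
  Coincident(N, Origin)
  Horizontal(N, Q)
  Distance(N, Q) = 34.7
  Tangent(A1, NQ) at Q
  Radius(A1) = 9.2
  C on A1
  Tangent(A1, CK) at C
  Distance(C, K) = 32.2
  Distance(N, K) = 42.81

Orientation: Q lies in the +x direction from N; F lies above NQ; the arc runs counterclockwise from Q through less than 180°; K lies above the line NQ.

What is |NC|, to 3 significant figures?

44.1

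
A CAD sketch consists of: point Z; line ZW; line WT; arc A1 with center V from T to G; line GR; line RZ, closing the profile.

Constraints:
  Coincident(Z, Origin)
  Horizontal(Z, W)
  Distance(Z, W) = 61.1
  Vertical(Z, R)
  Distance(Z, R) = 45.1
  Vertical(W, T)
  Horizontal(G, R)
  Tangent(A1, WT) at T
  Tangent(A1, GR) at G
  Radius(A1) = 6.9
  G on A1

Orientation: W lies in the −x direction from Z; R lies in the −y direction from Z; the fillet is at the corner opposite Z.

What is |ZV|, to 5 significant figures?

66.309

Z and R share the same x with |ZR| = 45.1 and R on the −y side, so R = (0.0000, -45.100). The virtual corner opposite Z is at (-61.100, -45.100). Since A1 is tangent to WT there, VT ⟂ WT and since A1 is tangent to GR there, VG ⟂ GR, with radius 6.9, so the center V sits 6.9 in from both sides at V = (-54.200, -38.200). Then |ZV| = |V − Z| = 66.309.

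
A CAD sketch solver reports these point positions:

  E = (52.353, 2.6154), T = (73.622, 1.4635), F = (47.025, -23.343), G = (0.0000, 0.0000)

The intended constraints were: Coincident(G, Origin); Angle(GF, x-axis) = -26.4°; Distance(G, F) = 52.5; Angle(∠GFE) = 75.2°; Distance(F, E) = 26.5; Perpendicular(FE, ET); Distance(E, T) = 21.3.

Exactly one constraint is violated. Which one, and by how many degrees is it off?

Perpendicular(FE, ET) — off by 8.50°.

G = (0.00, 0.00) ✓; GF at -26.40° ✓; |GF| = 52.50 ✓; ∠GFE = 75.20° ✓; |FE| = 26.50 ✓; ∠(FE, ET) = 81.50° ✗; |ET| = 21.30 ✓.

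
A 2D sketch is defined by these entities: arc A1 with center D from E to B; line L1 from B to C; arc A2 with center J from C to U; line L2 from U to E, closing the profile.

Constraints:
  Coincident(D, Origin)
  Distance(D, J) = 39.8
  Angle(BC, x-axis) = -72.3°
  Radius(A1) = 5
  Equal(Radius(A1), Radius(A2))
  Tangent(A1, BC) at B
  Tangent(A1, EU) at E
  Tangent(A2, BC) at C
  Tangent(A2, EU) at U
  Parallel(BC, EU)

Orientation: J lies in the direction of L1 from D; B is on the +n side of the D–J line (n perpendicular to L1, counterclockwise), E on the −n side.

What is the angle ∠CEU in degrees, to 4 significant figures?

14.10°

Tangency of A1 to both parallel lines with radius 5.0 puts B and E at D ± 5.0·n: B = (4.763, 1.520), E = (-4.763, -1.520). Equal radii place C and U the same way about J: C = J + 5.0·n = (16.86, -36.40), U = J − 5.0·n = (7.337, -39.44). Then cos ∠CEU = EC·EU / (|EC||EU|), giving 14.10°.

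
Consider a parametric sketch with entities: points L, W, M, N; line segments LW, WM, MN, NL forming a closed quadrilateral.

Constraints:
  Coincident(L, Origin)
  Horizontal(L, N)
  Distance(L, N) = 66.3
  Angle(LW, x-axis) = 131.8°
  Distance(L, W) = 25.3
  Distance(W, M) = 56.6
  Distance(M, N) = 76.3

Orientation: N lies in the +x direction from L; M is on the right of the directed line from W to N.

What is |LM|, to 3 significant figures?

35.6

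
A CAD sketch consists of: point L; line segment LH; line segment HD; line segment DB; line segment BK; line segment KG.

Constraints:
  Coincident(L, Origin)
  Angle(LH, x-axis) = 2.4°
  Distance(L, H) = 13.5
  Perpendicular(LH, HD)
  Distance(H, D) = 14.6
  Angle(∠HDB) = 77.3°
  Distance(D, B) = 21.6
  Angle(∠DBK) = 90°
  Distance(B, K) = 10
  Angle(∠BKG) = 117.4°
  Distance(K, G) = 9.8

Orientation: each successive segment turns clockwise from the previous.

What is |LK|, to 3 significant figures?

5.37

∠HDB = 77.3° gives DB at 170° from the x-axis; with |DB| = 21.6, B = (-7.15, -10.2). ∠DBK = 90.0° gives BK at 79.7° from the x-axis; with |BK| = 10.0, K = (-5.36, -0.321). Then |LK| = |K − L| = 5.37.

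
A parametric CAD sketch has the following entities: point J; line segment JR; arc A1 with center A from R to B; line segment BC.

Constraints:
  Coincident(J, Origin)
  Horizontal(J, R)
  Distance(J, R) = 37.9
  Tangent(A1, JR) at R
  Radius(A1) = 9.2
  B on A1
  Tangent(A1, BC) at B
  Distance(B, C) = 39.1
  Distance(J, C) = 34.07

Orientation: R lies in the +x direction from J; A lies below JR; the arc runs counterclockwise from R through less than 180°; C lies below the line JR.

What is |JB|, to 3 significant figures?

31.0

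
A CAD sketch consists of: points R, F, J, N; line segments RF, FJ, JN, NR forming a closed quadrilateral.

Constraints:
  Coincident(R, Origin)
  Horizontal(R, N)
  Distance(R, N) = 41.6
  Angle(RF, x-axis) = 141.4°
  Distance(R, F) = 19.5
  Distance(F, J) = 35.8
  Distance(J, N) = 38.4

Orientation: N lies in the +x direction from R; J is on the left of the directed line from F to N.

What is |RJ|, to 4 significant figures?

33.27

R is at the origin; R and N share the same y with |RN| = 41.6 and N in +x, so N = (41.6, 0). RF runs at 141.4° with |RF| = 19.5, so F = (-15.24, 12.17). J is determined by |FJ| = 35.8 and |JN| = 38.4 together: it lies at the intersection of circle(F, 35.8) and circle(N, 38.4). With |FN| = 58.13, the foot of the radical line on FN is 27.40 from F and the perpendicular offset is √(35.8² − 27.40²) = 23.04. Taking the left-of-FN solution: J = (16.38, 28.96).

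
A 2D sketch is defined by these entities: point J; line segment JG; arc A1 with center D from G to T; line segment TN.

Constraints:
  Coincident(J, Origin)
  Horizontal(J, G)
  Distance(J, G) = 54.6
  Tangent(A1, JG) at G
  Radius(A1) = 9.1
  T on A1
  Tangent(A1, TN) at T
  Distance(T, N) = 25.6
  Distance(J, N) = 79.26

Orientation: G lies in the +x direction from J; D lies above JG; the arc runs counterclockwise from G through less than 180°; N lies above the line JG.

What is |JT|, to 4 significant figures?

62.95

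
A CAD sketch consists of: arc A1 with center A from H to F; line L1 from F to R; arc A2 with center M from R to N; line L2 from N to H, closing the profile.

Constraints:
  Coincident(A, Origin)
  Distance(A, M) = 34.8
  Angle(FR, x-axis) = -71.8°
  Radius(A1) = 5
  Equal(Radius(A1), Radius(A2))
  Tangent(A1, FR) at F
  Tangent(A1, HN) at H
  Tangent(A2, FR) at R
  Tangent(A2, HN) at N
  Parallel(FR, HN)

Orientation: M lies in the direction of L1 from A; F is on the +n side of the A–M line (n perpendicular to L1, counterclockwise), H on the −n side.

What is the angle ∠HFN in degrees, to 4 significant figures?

73.97°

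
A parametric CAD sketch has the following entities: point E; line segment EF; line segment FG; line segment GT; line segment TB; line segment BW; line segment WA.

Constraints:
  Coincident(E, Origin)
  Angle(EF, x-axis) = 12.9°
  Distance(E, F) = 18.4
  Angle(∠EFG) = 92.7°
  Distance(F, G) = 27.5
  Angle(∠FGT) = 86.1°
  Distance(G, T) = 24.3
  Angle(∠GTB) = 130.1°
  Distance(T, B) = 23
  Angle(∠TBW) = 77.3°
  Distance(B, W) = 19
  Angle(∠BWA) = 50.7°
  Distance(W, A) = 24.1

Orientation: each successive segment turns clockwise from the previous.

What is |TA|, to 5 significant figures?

4.0115

E is at the origin; EF runs at 12.9° with length 18.4, so F = (17.936, 4.1078). ∠EFG = 92.7° gives FG at -74.400° from the x-axis; with |FG| = 27.5, G = (25.331, -22.379). ∠FGT = 86.1° gives GT at -168.30° from the x-axis; with |GT| = 24.3, T = (1.5358, -27.307). ∠GTB = 130.1° gives TB at 141.80° from the x-axis; with |TB| = 23.0, B = (-16.539, -13.084). ∠TBW = 77.3° gives BW at 39.100° from the x-axis; with |BW| = 19.0, W = (-1.7940, -1.1007). ∠BWA = 50.7° gives WA at -90.200° from the x-axis; with |WA| = 24.1, A = (-1.8782, -25.201). Then |TA| = |A − T| = 4.0115.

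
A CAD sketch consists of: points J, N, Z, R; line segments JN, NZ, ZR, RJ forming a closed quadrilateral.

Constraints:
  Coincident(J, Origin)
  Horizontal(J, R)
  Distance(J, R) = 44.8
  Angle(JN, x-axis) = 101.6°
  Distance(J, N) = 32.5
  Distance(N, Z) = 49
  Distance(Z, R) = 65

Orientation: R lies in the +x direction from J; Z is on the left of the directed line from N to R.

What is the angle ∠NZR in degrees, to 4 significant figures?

62.14°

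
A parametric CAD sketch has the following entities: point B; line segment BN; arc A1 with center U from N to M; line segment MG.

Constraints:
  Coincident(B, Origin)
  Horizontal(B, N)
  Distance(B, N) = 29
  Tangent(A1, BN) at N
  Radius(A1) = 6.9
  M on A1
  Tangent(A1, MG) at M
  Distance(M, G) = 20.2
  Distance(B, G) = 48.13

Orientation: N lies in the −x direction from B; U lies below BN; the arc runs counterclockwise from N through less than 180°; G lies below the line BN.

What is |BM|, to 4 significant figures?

35.90

Checks: |UM| = 6.900 ✓; ∠(UM, MG) = 90.00° ✓; |MG| = 20.20 ✓; |BG| = 48.13 ✓.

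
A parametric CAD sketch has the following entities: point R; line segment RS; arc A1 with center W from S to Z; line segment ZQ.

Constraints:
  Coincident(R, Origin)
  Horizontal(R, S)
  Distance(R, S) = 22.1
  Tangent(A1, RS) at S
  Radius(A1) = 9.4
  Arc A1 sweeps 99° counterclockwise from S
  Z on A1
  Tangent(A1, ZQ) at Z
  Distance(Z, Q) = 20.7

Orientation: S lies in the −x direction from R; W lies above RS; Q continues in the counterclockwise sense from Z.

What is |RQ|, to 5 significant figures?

35.191

R is at the origin; R and S share the same y with |RS| = 22.1 and S on the −x side, so S = (-22.100, 0.0000). A1 meets RS tangentially, so WS is at right angles to RS, so W = S + (0, 9.4) = (-22.100, 9.4000). On A1, S sits at bearing -90° from W; a 99° counterclockwise sweep puts Z at bearing 9°, so Z = W + 9.4·(cos 9°, sin 9°) = (-12.816, 10.870). Since A1 is tangent to ZQ there, WZ ⟂ ZQ, so ZQ runs along (−sin 9°, cos 9°); with |ZQ| = 20.7, Q = (-16.054, 31.316). Then |RQ| = |Q − R| = 35.191.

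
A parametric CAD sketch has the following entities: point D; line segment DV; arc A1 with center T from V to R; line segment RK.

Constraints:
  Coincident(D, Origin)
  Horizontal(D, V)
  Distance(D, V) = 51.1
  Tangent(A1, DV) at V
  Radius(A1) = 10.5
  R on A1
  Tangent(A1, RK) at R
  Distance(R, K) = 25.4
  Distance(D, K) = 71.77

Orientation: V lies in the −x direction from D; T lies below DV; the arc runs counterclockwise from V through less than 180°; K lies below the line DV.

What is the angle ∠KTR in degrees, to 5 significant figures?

67.540°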